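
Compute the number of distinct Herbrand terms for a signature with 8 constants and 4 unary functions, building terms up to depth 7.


Herbrand terms by depth:
Depth 0: 8 constants
Depth 1: 32 new terms (running total: 40)
Depth 2: 128 new terms (running total: 168)
Depth 3: 512 new terms (running total: 680)
Depth 4: 2048 new terms (running total: 2728)
Depth 5: 8192 new terms (running total: 10920)
Depth 6: 32768 new terms (running total: 43688)
Depth 7: 131072 new terms (running total: 174760)
Total distinct ground terms = 174760

174760


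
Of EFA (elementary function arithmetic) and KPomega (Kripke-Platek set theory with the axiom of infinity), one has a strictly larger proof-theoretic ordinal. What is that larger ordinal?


Proof-theoretic ordinal of EFA (elementary function arithmetic): omega^3
Proof-theoretic ordinal of KPomega (Kripke-Platek set theory with the axiom of infinity): psi_0(epsilon_{Omega+1})
Comparing: omega^3 < psi_0(epsilon_{Omega+1}).
The larger ordinal is psi_0(epsilon_{Omega+1}) (from KPomega (Kripke-Platek set theory with the axiom of infinity)).

psi_0(epsilon_{Omega+1})


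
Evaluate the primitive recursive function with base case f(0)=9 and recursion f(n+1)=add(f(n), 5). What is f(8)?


f(0) = 9
f(1) = add(f(0), 5) = add(9, 5) = 14
f(2) = add(f(1), 5) = add(14, 5) = 19
f(3) = add(f(2), 5) = add(19, 5) = 24
f(4) = add(f(3), 5) = add(24, 5) = 29
f(5) = add(f(4), 5) = add(29, 5) = 34
f(6) = add(f(5), 5) = add(34, 5) = 39
f(7) = add(f(6), 5) = add(39, 5) = 44
f(8) = add(f(7), 5) = add(44, 5) = 49


49


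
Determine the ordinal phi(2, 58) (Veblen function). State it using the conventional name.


phi(2, 58):
phi(2, beta) = zeta_beta (the beta-th zeta number, fixed point of epsilon).
phi(2, 58) = zeta_58

zeta_58


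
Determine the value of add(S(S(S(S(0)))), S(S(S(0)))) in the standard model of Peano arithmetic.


add(S^4(0), S^3(0)):
S^4(0) = 4
S^3(0) = 3
4 + 3 = 7

7


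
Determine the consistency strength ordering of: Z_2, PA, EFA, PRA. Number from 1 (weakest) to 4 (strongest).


Ordering by consistency strength:
1. EFA
2. PRA
3. PA
4. Z_2


Z_2=4, PA=3, EFA=1, PRA=2


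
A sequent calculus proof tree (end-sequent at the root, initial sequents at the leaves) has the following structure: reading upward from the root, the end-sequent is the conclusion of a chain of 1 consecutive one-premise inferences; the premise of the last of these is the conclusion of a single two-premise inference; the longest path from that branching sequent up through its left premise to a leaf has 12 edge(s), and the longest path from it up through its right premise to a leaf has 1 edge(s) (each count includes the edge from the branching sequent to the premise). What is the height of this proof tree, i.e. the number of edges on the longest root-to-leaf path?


Longest path through the left premise: 12 edges (measured from the branching sequent)
Longest path through the right premise: 1 edges
Height of the subtree rooted at the branching sequent: max(12, 1) = 12
The branching sequent sits 1 edges above the root (the chain of one-premise inferences), so height = 12 + 1 = 13

13


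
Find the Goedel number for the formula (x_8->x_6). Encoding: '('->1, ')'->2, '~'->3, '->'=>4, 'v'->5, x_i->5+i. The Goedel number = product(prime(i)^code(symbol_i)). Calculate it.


Formula: (x_8->x_6)
Symbol codes: [1, 13, 4, 11, 2]
Primes: [2, 3, 5, 7, 11]
p_1^1 = 2^1 = 2
p_2^13 = 3^13 = 1594323
p_3^4 = 5^4 = 625
p_4^11 = 7^11 = 1977326743
p_5^2 = 11^2 = 121
Product = 476815247613098336250

476815247613098336250


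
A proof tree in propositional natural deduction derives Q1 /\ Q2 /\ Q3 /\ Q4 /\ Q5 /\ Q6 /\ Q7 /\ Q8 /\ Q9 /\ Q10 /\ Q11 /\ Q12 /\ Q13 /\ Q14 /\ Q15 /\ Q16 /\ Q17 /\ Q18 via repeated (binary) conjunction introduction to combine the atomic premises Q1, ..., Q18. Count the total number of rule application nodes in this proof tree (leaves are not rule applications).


The target conjunction has 18 conjuncts, i.e. 17 binary /\ connectives.
Each conjunction-intro joins two pieces, so 18 atoms require 18-1 = 17 applications.
Total inference nodes = 17

17


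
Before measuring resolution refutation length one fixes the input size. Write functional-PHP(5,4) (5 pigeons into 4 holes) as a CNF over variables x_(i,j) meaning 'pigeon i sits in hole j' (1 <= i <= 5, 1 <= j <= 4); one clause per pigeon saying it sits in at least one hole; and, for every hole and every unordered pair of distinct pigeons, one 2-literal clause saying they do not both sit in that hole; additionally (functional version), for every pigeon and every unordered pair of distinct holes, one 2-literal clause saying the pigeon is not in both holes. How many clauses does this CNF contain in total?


functional-PHP(5,4): 5 pigeons, 4 holes, 5*4 = 20 variables.
- pigeon clauses: one per pigeon -> 5 clauses
- hole clauses: 4 holes * C(5,2) = 4 * 10 -> 40 clauses
- functional clauses: 5 pigeons * C(4,2) = 5 * 6 -> 30 clauses
Total clauses = 5 + 40 + 30 = 75

75


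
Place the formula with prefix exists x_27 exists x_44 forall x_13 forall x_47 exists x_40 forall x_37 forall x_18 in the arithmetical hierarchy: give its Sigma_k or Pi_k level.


Leading quantifier is exists, so the class is Sigma.
Number of quantifier blocks = alternations + 1 = 3 + 1 = 4.
Classification: Sigma_4

Sigma_4


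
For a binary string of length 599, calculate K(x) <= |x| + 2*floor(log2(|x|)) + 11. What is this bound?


floor(log2(599)) = 9
2 * 9 = 18
K(x) <= 599 + 18 + 11 = 628

628


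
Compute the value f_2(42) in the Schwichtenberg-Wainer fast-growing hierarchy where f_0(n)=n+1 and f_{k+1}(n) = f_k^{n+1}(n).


f_2(42) = f_1^43(42)
f_1(m) = 2m + 1.
Iterating: f_1^k(n) = 2^k*(n+1) - 1.
f_2(42) = 2^43*(42+1) - 1 = 8796093022208*43 - 1 = 378231999954943

378231999954943


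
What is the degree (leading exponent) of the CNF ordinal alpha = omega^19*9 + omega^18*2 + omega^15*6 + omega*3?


CNF: omega^19*9 + omega^18*2 + omega^15*6 + omega*3
The leading term is omega^19*9, which has exponent 19.

19


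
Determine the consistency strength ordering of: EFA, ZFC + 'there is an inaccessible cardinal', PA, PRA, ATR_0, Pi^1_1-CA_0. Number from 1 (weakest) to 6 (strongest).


Ordering by consistency strength:
1. EFA
2. PRA
3. PA
4. ATR_0
5. Pi^1_1-CA_0
6. ZFC + 'there is an inaccessible cardinal'


EFA=1, ZFC + 'there is an inaccessible cardinal'=6, PA=3, PRA=2, ATR_0=4, Pi^1_1-CA_0=5


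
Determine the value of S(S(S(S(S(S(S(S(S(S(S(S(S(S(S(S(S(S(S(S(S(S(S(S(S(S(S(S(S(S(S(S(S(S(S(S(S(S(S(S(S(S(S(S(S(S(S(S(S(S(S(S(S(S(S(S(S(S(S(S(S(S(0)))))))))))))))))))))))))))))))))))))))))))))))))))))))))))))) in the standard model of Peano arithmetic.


Counting successors applied to 0:
62 applications of S to 0 = 62

62


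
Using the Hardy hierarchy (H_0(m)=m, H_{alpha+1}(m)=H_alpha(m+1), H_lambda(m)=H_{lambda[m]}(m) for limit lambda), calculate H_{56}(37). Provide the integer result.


H_56(37):
For finite ordinals k, H_k(n) = n + k (each successor step adds 1).
H_56(37) = 37 + 56 = 93

93


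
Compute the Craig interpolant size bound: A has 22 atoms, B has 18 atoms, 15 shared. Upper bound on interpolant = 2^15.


Shared atoms = 15
Craig interpolant size bound = 2^15
= 32768

32768


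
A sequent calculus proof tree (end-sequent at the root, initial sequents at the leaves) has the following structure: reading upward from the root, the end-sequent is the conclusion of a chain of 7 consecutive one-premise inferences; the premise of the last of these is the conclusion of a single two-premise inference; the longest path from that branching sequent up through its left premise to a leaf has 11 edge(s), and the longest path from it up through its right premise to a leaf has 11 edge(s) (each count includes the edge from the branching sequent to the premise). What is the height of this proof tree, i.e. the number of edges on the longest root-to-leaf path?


Longest path through the left premise: 11 edges (measured from the branching sequent)
Longest path through the right premise: 11 edges
Height of the subtree rooted at the branching sequent: max(11, 11) = 11
The branching sequent sits 7 edges above the root (the chain of one-premise inferences), so height = 11 + 7 = 18

18


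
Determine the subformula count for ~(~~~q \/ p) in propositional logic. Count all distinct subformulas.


Formula: ~(~~~q \/ p)
Subformulas found:
  1. q
  2. p
  3. ~q
  4. ~~q
  5. ~~~q
  6. (~~~q \/ p)
  7. ~(~~~q \/ p)
Total distinct subformulas = 7

7


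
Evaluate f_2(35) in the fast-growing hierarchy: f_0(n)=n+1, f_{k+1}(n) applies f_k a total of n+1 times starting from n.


f_2(35) = f_1^36(35)
f_1(m) = 2m + 1.
Iterating: f_1^k(n) = 2^k*(n+1) - 1.
f_2(35) = 2^36*(35+1) - 1 = 68719476736*36 - 1 = 2473901162495

2473901162495


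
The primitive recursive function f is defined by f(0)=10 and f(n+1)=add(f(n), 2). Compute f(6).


f(0) = 10
f(1) = add(f(0), 2) = add(10, 2) = 12
f(2) = add(f(1), 2) = add(12, 2) = 14
f(3) = add(f(2), 2) = add(14, 2) = 16
f(4) = add(f(3), 2) = add(16, 2) = 18
f(5) = add(f(4), 2) = add(18, 2) = 20
f(6) = add(f(5), 2) = add(20, 2) = 22


22


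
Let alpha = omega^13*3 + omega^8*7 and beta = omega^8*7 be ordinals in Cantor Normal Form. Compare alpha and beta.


Compare term by term from highest exponent:
alpha = omega^13*3 + omega^8*7
beta = omega^8*7
Term 1: alpha has omega^13*3, beta has omega^8*7
Term 2: alpha has omega^8*7, beta has omega^0*0
Result: alpha > beta

alpha > beta


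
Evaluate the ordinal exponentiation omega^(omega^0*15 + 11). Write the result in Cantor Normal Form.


omega^(omega^0*15 + 11):
omega^0 = 1, so the exponent is 15 + 11 = 26 (finite ordinal addition).
Result = omega^26, already a single CNF term.

omega^26


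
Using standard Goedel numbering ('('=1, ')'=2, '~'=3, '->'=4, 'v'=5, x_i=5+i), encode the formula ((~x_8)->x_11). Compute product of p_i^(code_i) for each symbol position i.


Formula: ((~x_8)->x_11)
Symbol codes: [1, 1, 3, 13, 2, 4, 16, 2]
Primes: [2, 3, 5, 7, 11, 13, 17, 19]
p_1^1 = 2^1 = 2
p_2^1 = 3^1 = 3
p_3^3 = 5^3 = 125
p_4^13 = 7^13 = 96889010407
p_5^2 = 11^2 = 121
p_6^4 = 13^4 = 28561
p_7^16 = 17^16 = 48661191875666868481
p_8^2 = 19^2 = 361
Product = 4411481954772838949949129092948236532585250

4411481954772838949949129092948236532585250


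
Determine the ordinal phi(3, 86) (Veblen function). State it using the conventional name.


phi(3, 86):
phi(3, beta) = eta_beta (the beta-th eta number, fixed point of zeta).
phi(3, 86) = eta_86

eta_86


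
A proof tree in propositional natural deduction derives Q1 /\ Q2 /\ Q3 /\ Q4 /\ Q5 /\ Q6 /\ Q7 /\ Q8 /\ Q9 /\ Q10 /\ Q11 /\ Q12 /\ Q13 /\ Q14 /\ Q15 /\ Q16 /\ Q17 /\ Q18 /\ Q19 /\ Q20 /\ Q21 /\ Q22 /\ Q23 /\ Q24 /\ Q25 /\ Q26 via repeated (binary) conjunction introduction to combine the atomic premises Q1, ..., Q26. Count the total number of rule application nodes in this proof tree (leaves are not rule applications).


The target conjunction has 26 conjuncts, i.e. 25 binary /\ connectives.
Each conjunction-intro joins two pieces, so 26 atoms require 26-1 = 25 applications.
Total inference nodes = 25

25


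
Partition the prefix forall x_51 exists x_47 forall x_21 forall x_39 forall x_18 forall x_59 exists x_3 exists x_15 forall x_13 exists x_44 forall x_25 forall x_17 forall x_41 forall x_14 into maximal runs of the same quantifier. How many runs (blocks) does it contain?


Alternations = 6.
Blocks = alternations + 1 = 7

7


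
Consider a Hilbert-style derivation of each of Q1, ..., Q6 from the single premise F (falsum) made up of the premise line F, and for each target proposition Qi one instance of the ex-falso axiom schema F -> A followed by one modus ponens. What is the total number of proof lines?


Ex falso, line by line:
- 1 premise line (F)
- 6 targets, each needing 1 axiom instance (F -> Qi) + 1 MP = 2 lines: 2 * 6 = 12
Total = 1 + 12 = 13 lines.

13


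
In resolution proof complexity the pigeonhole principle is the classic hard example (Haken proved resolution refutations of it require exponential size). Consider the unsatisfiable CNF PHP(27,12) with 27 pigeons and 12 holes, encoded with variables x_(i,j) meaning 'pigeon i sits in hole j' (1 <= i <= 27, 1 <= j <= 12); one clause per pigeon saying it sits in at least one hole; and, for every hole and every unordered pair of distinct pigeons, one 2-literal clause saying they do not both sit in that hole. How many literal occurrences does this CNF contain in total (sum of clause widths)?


PHP(27,12): 27 pigeons, 12 holes, 27*12 = 324 variables.
- pigeon clauses: one per pigeon -> 27 clauses of width 12 -> 324 literals
- hole clauses: 12 holes * C(27,2) = 12 * 351 -> 4212 clauses of width 2 -> 8424 literals
Total literal occurrences = 324 + 8424 = 8748

8748


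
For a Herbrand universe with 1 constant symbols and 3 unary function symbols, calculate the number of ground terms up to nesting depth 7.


Herbrand terms by depth:
Depth 0: 1 constants
Depth 1: 3 new terms (running total: 4)
Depth 2: 9 new terms (running total: 13)
Depth 3: 27 new terms (running total: 40)
Depth 4: 81 new terms (running total: 121)
Depth 5: 243 new terms (running total: 364)
Depth 6: 729 new terms (running total: 1093)
Depth 7: 2187 new terms (running total: 3280)
Total distinct ground terms = 3280

3280


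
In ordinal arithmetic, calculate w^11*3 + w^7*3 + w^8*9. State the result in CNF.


Ordinal addition (w^11*3 + w^7*3) + w^8*9:
alpha's leading term has exponent 11 > beta's exponent 8, so it survives.
alpha's tail term has exponent 7 < beta's exponent 8, so it is absorbed by beta.
In ordinal addition, any term followed by a strictly larger-exponent term is absorbed.
Result = w^11*3 + w^8*9

w^11*3 + w^8*9


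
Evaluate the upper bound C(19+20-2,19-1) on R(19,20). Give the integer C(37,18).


R(19,20) <= C(19+20-2, 19-1) = C(37, 18)
C(37, 18) = 37! / (18! * 19!)
= 17672631900

17672631900


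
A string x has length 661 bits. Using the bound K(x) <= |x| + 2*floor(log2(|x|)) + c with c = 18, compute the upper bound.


floor(log2(661)) = 9
2 * 9 = 18
K(x) <= 661 + 18 + 18 = 697

697


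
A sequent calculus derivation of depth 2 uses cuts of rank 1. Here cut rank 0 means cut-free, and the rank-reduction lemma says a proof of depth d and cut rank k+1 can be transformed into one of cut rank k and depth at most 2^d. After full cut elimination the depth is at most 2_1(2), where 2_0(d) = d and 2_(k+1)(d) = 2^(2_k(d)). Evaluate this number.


Each rank reduction sends depth d to at most 2^d; cut rank r needs r reductions.
2_0(2) = 2
2_1(2) = 2^2 = 4
Cut-free depth bound = 4

4


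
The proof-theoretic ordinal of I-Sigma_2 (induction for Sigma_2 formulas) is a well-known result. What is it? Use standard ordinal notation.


The proof-theoretic ordinal of I-Sigma_2 (induction for Sigma_2 formulas) is a standard result in ordinal analysis.
This ordinal is the supremum of order types of primitive recursive well-orderings
that the theory can prove to be well-ordered.
For I-Sigma_2 (induction for Sigma_2 formulas), the proof-theoretic ordinal is omega^(omega^omega).

omega^(omega^omega)


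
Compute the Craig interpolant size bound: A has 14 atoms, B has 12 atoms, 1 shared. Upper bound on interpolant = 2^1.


Shared atoms = 1
Craig interpolant size bound = 2^1
= 2

2


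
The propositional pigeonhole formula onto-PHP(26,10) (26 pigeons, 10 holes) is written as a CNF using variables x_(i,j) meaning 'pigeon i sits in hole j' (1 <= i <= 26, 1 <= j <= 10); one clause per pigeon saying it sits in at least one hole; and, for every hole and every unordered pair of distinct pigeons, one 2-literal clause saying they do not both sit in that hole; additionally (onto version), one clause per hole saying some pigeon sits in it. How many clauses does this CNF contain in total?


onto-PHP(26,10): 26 pigeons, 10 holes, 26*10 = 260 variables.
- pigeon clauses: one per pigeon -> 26 clauses
- hole clauses: 10 holes * C(26,2) = 10 * 325 -> 3250 clauses
- onto clauses: one per hole -> 10 clauses
Total clauses = 26 + 3250 + 10 = 3286

3286


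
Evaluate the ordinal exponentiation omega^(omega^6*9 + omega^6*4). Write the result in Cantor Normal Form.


omega^(omega^6*9 + omega^6*4):
Both terms of the exponent have the same exponent 6, so they merge: omega^6*9 + omega^6*4 = omega^6*(9+4) = omega^6*13.
omega raised to a CNF ordinal is a single CNF term: Result = omega^(omega^6*13)

omega^(omega^6*13)


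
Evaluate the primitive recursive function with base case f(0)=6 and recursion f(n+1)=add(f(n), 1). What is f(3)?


f(0) = 6
f(1) = add(f(0), 1) = add(6, 1) = 7
f(2) = add(f(1), 1) = add(7, 1) = 8
f(3) = add(f(2), 1) = add(8, 1) = 9


9


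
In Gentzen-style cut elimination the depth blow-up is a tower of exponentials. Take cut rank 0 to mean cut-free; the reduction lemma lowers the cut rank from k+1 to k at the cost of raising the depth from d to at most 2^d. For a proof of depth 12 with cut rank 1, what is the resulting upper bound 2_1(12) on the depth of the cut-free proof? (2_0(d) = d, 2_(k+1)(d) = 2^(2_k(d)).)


Each rank reduction sends depth d to at most 2^d; cut rank r needs r reductions.
2_0(12) = 12
2_1(12) = 2^12 = 4096
Cut-free depth bound = 4096

4096


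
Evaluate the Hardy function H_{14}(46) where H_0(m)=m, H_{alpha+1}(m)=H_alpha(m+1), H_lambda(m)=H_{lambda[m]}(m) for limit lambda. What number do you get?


H_14(46):
For finite ordinals k, H_k(n) = n + k (each successor step adds 1).
H_14(46) = 46 + 14 = 60

60


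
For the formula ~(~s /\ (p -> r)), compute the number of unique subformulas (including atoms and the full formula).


Formula: ~(~s /\ (p -> r))
Subformulas found:
  1. s
  2. r
  3. p
  4. ~s
  5. (p -> r)
  6. (~s /\ (p -> r))
  7. ~(~s /\ (p -> r))
Total distinct subformulas = 7

7


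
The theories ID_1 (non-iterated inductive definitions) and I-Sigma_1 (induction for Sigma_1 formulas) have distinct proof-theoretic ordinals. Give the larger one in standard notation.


Proof-theoretic ordinal of ID_1 (non-iterated inductive definitions): psi_0(epsilon_{Omega+1})
Proof-theoretic ordinal of I-Sigma_1 (induction for Sigma_1 formulas): omega^omega
Comparing: omega^omega < psi_0(epsilon_{Omega+1}).
The larger ordinal is psi_0(epsilon_{Omega+1}) (from ID_1 (non-iterated inductive definitions)).

psi_0(epsilon_{Omega+1})


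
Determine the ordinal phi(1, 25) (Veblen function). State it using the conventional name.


phi(1, 25):
phi(1, beta) = epsilon_beta (the beta-th epsilon number).
phi(1, 25) = epsilon_25

epsilon_25


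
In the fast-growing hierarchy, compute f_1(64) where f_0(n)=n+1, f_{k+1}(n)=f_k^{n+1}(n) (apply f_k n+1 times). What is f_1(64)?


f_1(64) = f_0^65(64)
f_0 adds 1 each time, applied 65 times.
f_1(64) = 64 + 65 = 129

129


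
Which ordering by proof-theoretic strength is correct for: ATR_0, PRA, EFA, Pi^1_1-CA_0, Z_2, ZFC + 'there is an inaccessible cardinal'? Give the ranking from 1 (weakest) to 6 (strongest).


Ordering by consistency strength:
1. EFA
2. PRA
3. ATR_0
4. Pi^1_1-CA_0
5. Z_2
6. ZFC + 'there is an inaccessible cardinal'


ATR_0=3, PRA=2, EFA=1, Pi^1_1-CA_0=4, Z_2=5, ZFC + 'there is an inaccessible cardinal'=6


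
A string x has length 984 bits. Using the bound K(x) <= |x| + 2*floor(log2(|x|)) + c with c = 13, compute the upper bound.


floor(log2(984)) = 9
2 * 9 = 18
K(x) <= 984 + 18 + 13 = 1015

1015


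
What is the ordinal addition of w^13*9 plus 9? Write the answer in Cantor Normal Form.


Ordinal addition w^13*9 + 9:
Leading exponent of alpha (13) > leading exponent of beta (0).
Since alpha's term has higher exponent than beta's leading term,
the sum is simply alpha followed by beta.
Result = w^13*9 + 9

w^13*9 + 9


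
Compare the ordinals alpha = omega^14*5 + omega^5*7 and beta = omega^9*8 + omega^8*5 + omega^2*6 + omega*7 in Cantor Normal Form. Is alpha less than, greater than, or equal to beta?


Compare term by term from highest exponent:
alpha = omega^14*5 + omega^5*7
beta = omega^9*8 + omega^8*5 + omega^2*6 + omega*7
Term 1: alpha has omega^14*5, beta has omega^9*8
Term 2: alpha has omega^5*7, beta has omega^8*5
Term 3: alpha has omega^0*0, beta has omega^2*6
Term 4: alpha has omega^0*0, beta has omega^1*7
Result: alpha > beta

alpha > beta


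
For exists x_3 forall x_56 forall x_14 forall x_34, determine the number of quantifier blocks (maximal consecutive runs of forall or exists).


Alternations = 1.
Blocks = alternations + 1 = 2

2


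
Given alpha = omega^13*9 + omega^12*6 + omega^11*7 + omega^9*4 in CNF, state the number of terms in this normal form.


CNF: omega^13*9 + omega^12*6 + omega^11*7 + omega^9*4
Count the summands separated by '+':
  term 1: omega^13*9
  term 2: omega^12*6
  term 3: omega^11*7
  term 4: omega^9*4
Total terms = 4

4


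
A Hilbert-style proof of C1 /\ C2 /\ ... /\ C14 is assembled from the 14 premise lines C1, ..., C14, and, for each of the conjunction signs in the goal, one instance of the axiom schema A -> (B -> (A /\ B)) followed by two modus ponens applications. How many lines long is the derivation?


Conjoining 14 premises:
- 14 premise lines
- the goal has 13 conjunction signs; each costs 1 axiom instance + 2 MP = 3 lines: 3 * 13 = 39
Total = 14 + 39 = 53 lines.

53


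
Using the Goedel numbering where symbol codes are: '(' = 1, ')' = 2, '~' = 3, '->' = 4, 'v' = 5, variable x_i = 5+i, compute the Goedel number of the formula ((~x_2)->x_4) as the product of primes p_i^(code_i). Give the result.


Formula: ((~x_2)->x_4)
Symbol codes: [1, 1, 3, 7, 2, 4, 9, 2]
Primes: [2, 3, 5, 7, 11, 13, 17, 19]
p_1^1 = 2^1 = 2
p_2^1 = 3^1 = 3
p_3^3 = 5^3 = 125
p_4^7 = 7^7 = 823543
p_5^2 = 11^2 = 121
p_6^4 = 13^4 = 28561
p_7^9 = 17^9 = 118587876497
p_8^2 = 19^2 = 361
Product = 91380560455810428624605033250

91380560455810428624605033250


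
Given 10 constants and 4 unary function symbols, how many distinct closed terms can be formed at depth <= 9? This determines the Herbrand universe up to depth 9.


Herbrand terms by depth:
Depth 0: 10 constants
Depth 1: 40 new terms (running total: 50)
Depth 2: 160 new terms (running total: 210)
Depth 3: 640 new terms (running total: 850)
Depth 4: 2560 new terms (running total: 3410)
Depth 5: 10240 new terms (running total: 13650)
Depth 6: 40960 new terms (running total: 54610)
Depth 7: 163840 new terms (running total: 218450)
Depth 8: 655360 new terms (running total: 873810)
Depth 9: 2621440 new terms (running total: 3495250)
Total distinct ground terms = 3495250

3495250


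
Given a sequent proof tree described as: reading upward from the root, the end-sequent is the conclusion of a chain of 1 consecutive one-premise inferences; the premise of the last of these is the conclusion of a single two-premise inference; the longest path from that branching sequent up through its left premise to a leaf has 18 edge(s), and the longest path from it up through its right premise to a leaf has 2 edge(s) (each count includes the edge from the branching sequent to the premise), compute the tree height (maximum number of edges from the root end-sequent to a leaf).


Longest path through the left premise: 18 edges (measured from the branching sequent)
Longest path through the right premise: 2 edges
Height of the subtree rooted at the branching sequent: max(18, 2) = 18
The branching sequent sits 1 edges above the root (the chain of one-premise inferences), so height = 18 + 1 = 19

19


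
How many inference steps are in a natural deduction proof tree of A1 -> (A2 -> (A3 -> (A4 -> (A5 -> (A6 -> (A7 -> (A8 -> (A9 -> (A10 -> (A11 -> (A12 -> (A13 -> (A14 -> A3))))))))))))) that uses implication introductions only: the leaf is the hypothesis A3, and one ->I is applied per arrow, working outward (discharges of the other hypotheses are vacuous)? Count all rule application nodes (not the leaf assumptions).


The formula has 14 arrows (->); its innermost consequent A3 is one of the antecedents,
so the proof starts from the hypothesis leaf A3 (not a rule application) and closes one arrow per ->I.
Building A1 -> (A2 -> (A3 -> (A4 -> (A5 -> (A6 -> (A7 -> (A8 -> (A9 -> (A10 -> (A11 -> (A12 -> (A13 -> (A14 -> A3))))))))))))) therefore takes 14 nested implication introductions.
Total inference nodes = 14

14


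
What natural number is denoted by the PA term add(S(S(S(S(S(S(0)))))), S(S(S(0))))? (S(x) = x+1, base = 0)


add(S^6(0), S^3(0)):
S^6(0) = 6
S^3(0) = 3
6 + 3 = 9

9


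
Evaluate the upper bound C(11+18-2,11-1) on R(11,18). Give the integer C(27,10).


R(11,18) <= C(11+18-2, 11-1) = C(27, 10)
C(27, 10) = 27! / (10! * 17!)
= 8436285

8436285


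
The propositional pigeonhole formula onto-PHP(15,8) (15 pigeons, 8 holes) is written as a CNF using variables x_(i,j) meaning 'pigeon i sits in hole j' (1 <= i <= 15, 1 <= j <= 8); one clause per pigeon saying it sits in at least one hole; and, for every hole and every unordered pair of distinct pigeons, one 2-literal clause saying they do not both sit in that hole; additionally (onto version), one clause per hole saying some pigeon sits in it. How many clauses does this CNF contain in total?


onto-PHP(15,8): 15 pigeons, 8 holes, 15*8 = 120 variables.
- pigeon clauses: one per pigeon -> 15 clauses
- hole clauses: 8 holes * C(15,2) = 8 * 105 -> 840 clauses
- onto clauses: one per hole -> 8 clauses
Total clauses = 15 + 840 + 8 = 863

863


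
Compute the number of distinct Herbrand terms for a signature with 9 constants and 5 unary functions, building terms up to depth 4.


Herbrand terms by depth:
Depth 0: 9 constants
Depth 1: 45 new terms (running total: 54)
Depth 2: 225 new terms (running total: 279)
Depth 3: 1125 new terms (running total: 1404)
Depth 4: 5625 new terms (running total: 7029)
Total distinct ground terms = 7029

7029


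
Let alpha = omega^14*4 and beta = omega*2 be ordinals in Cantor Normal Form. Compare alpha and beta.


Compare term by term from highest exponent:
alpha = omega^14*4
beta = omega*2
Term 1: alpha has omega^14*4, beta has omega^1*2
Result: alpha > beta

alpha > beta


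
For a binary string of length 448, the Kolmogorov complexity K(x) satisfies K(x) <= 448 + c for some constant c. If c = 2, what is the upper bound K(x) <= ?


K(x) <= |x| + c = 448 + 2 = 450

450


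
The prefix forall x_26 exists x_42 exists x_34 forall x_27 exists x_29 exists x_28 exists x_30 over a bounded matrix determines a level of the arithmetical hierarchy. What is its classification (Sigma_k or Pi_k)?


Leading quantifier is forall, so the class is Pi.
Number of quantifier blocks = alternations + 1 = 3 + 1 = 4.
Classification: Pi_4

Pi_4


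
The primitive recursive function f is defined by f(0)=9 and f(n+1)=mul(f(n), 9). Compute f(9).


f(0) = 9
f(1) = mul(f(0), 9) = mul(9, 9) = 81
f(2) = mul(f(1), 9) = mul(81, 9) = 729
f(3) = mul(f(2), 9) = mul(729, 9) = 6561
f(4) = mul(f(3), 9) = mul(6561, 9) = 59049
f(5) = mul(f(4), 9) = mul(59049, 9) = 531441
f(6) = mul(f(5), 9) = mul(531441, 9) = 4782969
f(7) = mul(f(6), 9) = mul(4782969, 9) = 43046721
f(8) = mul(f(7), 9) = mul(43046721, 9) = 387420489
f(9) = mul(f(8), 9) = mul(387420489, 9) = 3486784401


3486784401


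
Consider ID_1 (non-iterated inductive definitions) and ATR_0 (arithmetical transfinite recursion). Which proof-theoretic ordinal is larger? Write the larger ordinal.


Proof-theoretic ordinal of ID_1 (non-iterated inductive definitions): psi_0(epsilon_{Omega+1})
Proof-theoretic ordinal of ATR_0 (arithmetical transfinite recursion): Gamma_0
Comparing: Gamma_0 < psi_0(epsilon_{Omega+1}).
The larger ordinal is psi_0(epsilon_{Omega+1}) (from ID_1 (non-iterated inductive definitions)).

psi_0(epsilon_{Omega+1})


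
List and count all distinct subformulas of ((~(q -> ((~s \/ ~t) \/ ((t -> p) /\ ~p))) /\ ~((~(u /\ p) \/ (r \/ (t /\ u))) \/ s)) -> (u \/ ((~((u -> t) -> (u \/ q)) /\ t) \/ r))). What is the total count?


Formula: ((~(q -> ((~s \/ ~t) \/ ((t -> p) /\ ~p))) /\ ~((~(u /\ p) \/ (r \/ (t /\ u))) \/ s)) -> (u \/ ((~((u -> t) -> (u \/ q)) /\ t) \/ r)))
Subformulas found:
  1. r
  2. q
  3. u
  4. s
  5. t
  6. p
  7. ~t
  8. ~p
  9. ~s
  10. (u /\ p)
  11. (t /\ u)
  12. (u -> t)
  13. (u \/ q)
  14. (t -> p)
  15. ~(u /\ p)
  16. (~s \/ ~t)
  17. (r \/ (t /\ u))
  18. ((t -> p) /\ ~p)
  19. ((u -> t) -> (u \/ q))
  20. ~((u -> t) -> (u \/ q))
  21. (~((u -> t) -> (u \/ q)) /\ t)
  22. (~(u /\ p) \/ (r \/ (t /\ u)))
  23. ((~s \/ ~t) \/ ((t -> p) /\ ~p))
  24. ((~(u /\ p) \/ (r \/ (t /\ u))) \/ s)
  25. ((~((u -> t) -> (u \/ q)) /\ t) \/ r)
  26. ~((~(u /\ p) \/ (r \/ (t /\ u))) \/ s)
  27. (q -> ((~s \/ ~t) \/ ((t -> p) /\ ~p)))
  28. ~(q -> ((~s \/ ~t) \/ ((t -> p) /\ ~p)))
  29. (u \/ ((~((u -> t) -> (u \/ q)) /\ t) \/ r))
  30. (~(q -> ((~s \/ ~t) \/ ((t -> p) /\ ~p))) /\ ~((~(u /\ p) \/ (r \/ (t /\ u))) \/ s))
  31. ((~(q -> ((~s \/ ~t) \/ ((t -> p) /\ ~p))) /\ ~((~(u /\ p) \/ (r \/ (t /\ u))) \/ s)) -> (u \/ ((~((u -> t) -> (u \/ q)) /\ t) \/ r)))
Total distinct subformulas = 31

31


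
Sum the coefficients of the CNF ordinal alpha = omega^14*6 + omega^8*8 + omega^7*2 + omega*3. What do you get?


CNF: omega^14*6 + omega^8*8 + omega^7*2 + omega*3
Coefficients: 6 + 8 + 2 + 3 = 19

19


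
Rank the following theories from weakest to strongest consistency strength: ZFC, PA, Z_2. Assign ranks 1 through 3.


Ordering by consistency strength:
1. PA
2. Z_2
3. ZFC


ZFC=3, PA=1, Z_2=2


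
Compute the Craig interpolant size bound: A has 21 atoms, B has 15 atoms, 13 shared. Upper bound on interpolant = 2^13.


Shared atoms = 13
Craig interpolant size bound = 2^13
= 8192

8192


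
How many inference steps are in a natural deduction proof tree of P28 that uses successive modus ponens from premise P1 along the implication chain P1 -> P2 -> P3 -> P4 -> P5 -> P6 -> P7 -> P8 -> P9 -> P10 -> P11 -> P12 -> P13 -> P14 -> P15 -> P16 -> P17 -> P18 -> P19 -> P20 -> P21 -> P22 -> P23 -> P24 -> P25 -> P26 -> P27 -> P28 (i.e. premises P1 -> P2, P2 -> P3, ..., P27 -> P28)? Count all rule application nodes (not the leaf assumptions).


We have a chain: P1 -> P2 -> P3 -> P4 -> P5 -> P6 -> P7 -> P8 -> P9 -> P10 -> P11 -> P12 -> P13 -> P14 -> P15 -> P16 -> P17 -> P18 -> P19 -> P20 -> P21 -> P22 -> P23 -> P24 -> P25 -> P26 -> P27 -> P28.
Each modus ponens application produces the next variable.
The chain has 28 propositions, so 28-1 = 27 modus ponens steps.
Total inference nodes = 27

27


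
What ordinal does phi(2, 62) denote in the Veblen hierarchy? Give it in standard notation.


phi(2, 62):
phi(2, beta) = zeta_beta (the beta-th zeta number, fixed point of epsilon).
phi(2, 62) = zeta_62

zeta_62


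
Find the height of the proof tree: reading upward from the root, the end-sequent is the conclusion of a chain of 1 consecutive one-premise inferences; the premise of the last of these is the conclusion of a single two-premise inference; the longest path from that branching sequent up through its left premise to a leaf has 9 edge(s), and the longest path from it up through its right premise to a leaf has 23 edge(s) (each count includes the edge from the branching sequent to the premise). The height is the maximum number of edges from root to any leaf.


Longest path through the left premise: 9 edges (measured from the branching sequent)
Longest path through the right premise: 23 edges
Height of the subtree rooted at the branching sequent: max(9, 23) = 23
The branching sequent sits 1 edges above the root (the chain of one-premise inferences), so height = 23 + 1 = 24

24


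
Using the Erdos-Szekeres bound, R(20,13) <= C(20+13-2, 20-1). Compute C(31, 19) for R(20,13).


R(20,13) <= C(20+13-2, 20-1) = C(31, 19)
C(31, 19) = 31! / (19! * 12!)
= 141120525

141120525


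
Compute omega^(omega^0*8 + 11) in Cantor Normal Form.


omega^(omega^0*8 + 11):
omega^0 = 1, so the exponent is 8 + 11 = 19 (finite ordinal addition).
Result = omega^19, already a single CNF term.

omega^19


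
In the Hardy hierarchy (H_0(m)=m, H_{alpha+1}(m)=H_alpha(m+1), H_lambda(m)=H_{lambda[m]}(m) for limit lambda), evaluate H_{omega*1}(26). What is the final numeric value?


H_{omega*1}(26):
For the Hardy hierarchy, H_{omega*k}(n) = 2^k * n.
2^1 = 2.
2 * 26 = 52

52


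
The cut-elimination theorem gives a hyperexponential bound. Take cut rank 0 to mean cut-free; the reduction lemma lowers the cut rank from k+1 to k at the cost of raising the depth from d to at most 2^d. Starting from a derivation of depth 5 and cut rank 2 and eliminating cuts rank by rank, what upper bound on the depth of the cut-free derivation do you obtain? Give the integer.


Each rank reduction sends depth d to at most 2^d; cut rank r needs r reductions.
2_0(5) = 5
2_1(5) = 2^5 = 32
2_2(5) = 2^32 = 4294967296
Cut-free depth bound = 4294967296

4294967296


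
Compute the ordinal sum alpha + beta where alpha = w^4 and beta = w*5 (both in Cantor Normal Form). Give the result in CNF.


Ordinal addition w^4 + w*5:
Leading exponent of alpha (4) > leading exponent of beta (1).
Since alpha's term has higher exponent than beta's leading term,
the sum is simply alpha followed by beta.
Result = w^4 + w*5

w^4 + w*5


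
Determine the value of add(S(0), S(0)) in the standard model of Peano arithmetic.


add(S^1(0), S^1(0)):
S^1(0) = 1
S^1(0) = 1
1 + 1 = 2

2


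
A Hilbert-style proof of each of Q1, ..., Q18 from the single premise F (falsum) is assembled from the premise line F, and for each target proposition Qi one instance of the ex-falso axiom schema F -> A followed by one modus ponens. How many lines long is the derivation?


Ex falso, line by line:
- 1 premise line (F)
- 18 targets, each needing 1 axiom instance (F -> Qi) + 1 MP = 2 lines: 2 * 18 = 36
Total = 1 + 36 = 37 lines.

37


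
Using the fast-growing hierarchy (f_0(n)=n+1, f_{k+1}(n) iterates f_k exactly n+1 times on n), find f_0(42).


f_0(42) = 42 + 1 = 43

43


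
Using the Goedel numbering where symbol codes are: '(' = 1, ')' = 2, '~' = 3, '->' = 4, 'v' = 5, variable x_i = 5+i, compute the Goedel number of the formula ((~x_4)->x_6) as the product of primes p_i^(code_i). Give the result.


Formula: ((~x_4)->x_6)
Symbol codes: [1, 1, 3, 9, 2, 4, 11, 2]
Primes: [2, 3, 5, 7, 11, 13, 17, 19]
p_1^1 = 2^1 = 2
p_2^1 = 3^1 = 3
p_3^3 = 5^3 = 125
p_4^9 = 7^9 = 40353607
p_5^2 = 11^2 = 121
p_6^4 = 13^4 = 28561
p_7^11 = 17^11 = 34271896307633
p_8^2 = 19^2 = 361
Product = 1294040116614731479753031875853250

1294040116614731479753031875853250


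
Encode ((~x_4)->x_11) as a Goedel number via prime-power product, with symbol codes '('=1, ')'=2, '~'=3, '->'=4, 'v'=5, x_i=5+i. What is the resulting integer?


Formula: ((~x_4)->x_11)
Symbol codes: [1, 1, 3, 9, 2, 4, 16, 2]
Primes: [2, 3, 5, 7, 11, 13, 17, 19]
p_1^1 = 2^1 = 2
p_2^1 = 3^1 = 3
p_3^3 = 5^3 = 125
p_4^9 = 7^9 = 40353607
p_5^2 = 11^2 = 121
p_6^4 = 13^4 = 28561
p_7^16 = 17^16 = 48661191875666868481
p_8^2 = 19^2 = 361
Product = 1837351917856242794647700580153367985250

1837351917856242794647700580153367985250


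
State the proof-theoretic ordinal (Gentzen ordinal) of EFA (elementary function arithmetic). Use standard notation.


The proof-theoretic ordinal of EFA (elementary function arithmetic) is a standard result in ordinal analysis.
This ordinal is the supremum of order types of primitive recursive well-orderings
that the theory can prove to be well-ordered.
For EFA (elementary function arithmetic), the proof-theoretic ordinal is omega^3.

omega^3


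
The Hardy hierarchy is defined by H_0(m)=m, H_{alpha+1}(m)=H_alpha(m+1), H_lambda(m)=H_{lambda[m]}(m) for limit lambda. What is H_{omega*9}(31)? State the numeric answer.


H_{omega*9}(31):
For the Hardy hierarchy, H_{omega*k}(n) = 2^k * n.
2^9 = 512.
512 * 31 = 15872

15872


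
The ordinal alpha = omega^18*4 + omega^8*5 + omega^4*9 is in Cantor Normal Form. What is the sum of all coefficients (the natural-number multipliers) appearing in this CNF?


CNF: omega^18*4 + omega^8*5 + omega^4*9
Coefficients: 4 + 5 + 9 = 18

18


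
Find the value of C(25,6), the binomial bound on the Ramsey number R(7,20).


R(7,20) <= C(7+20-2, 7-1) = C(25, 6)
C(25, 6) = 25! / (6! * 19!)
= 177100

177100


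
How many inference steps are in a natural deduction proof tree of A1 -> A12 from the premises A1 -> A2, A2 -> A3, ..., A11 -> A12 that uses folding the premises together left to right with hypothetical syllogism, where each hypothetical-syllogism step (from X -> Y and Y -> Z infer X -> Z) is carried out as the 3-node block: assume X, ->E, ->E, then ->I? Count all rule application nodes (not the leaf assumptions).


There are 11 premises in the chain. The first HS step combines premises 1 and 2; each further premise needs one more HS step.
So 11 premises require 11 - 1 = 10 hypothetical-syllogism steps.
Each HS step uses 3 inference nodes (->E, ->E, ->I).
10 * 3 = 30 total inference nodes.

30


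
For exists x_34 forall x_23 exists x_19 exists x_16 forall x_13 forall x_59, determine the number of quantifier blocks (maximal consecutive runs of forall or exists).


Alternations = 3.
Blocks = alternations + 1 = 4

4


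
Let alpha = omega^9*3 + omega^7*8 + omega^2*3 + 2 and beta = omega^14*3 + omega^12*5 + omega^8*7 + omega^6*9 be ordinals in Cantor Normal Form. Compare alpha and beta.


Compare term by term from highest exponent:
alpha = omega^9*3 + omega^7*8 + omega^2*3 + 2
beta = omega^14*3 + omega^12*5 + omega^8*7 + omega^6*9
Term 1: alpha has omega^9*3, beta has omega^14*3
Term 2: alpha has omega^7*8, beta has omega^12*5
Term 3: alpha has omega^2*3, beta has omega^8*7
Term 4: alpha has omega^0*2, beta has omega^6*9
Result: alpha < beta

alpha < beta


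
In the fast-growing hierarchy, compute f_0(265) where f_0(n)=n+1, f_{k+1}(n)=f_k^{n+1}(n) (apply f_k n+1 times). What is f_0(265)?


f_0(265) = 265 + 1 = 266

266


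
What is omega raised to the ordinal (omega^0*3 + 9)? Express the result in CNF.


omega^(omega^0*3 + 9):
omega^0 = 1, so the exponent is 3 + 9 = 12 (finite ordinal addition).
Result = omega^12, already a single CNF term.

omega^12


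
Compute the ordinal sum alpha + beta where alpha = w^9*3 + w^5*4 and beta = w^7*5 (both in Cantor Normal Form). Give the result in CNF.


Ordinal addition (w^9*3 + w^5*4) + w^7*5:
alpha's leading term has exponent 9 > beta's exponent 7, so it survives.
alpha's tail term has exponent 5 < beta's exponent 7, so it is absorbed by beta.
In ordinal addition, any term followed by a strictly larger-exponent term is absorbed.
Result = w^9*3 + w^7*5

w^9*3 + w^7*5


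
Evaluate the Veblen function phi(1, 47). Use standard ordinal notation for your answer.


phi(1, 47):
phi(1, beta) = epsilon_beta (the beta-th epsilon number).
phi(1, 47) = epsilon_47

epsilon_47


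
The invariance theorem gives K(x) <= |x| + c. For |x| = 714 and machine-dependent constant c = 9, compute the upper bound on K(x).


K(x) <= |x| + c = 714 + 9 = 723

723


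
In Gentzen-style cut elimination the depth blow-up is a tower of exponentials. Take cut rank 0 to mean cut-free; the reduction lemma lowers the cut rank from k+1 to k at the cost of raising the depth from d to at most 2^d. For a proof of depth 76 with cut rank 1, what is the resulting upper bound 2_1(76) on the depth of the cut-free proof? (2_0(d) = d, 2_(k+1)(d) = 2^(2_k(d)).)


Each rank reduction sends depth d to at most 2^d; cut rank r needs r reductions.
2_0(76) = 76
2_1(76) = 2^76 = 75557863725914323419136
Cut-free depth bound = 75557863725914323419136

75557863725914323419136


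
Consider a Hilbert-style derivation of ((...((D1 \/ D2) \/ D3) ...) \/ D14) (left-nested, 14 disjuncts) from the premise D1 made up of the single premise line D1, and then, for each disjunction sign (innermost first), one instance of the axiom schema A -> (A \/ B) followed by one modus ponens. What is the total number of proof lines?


Building the left-nested 14-ary disjunction from D1:
- 1 premise line (D1)
- 14 disjuncts means 13 disjunction signs; each needs 1 axiom instance + 1 MP = 2 lines: 2 * 13 = 26
Total = 1 + 26 = 27 lines.

27
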